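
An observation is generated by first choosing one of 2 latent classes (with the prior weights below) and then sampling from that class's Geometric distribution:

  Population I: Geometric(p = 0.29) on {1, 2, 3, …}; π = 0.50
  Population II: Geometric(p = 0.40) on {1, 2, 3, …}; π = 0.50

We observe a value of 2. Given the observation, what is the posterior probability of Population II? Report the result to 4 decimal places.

0.5382

By Bayes' theorem, P(k | x) = P(Z=k) f_k(x) / Σ_j P(Z=j) f_j(x).
Evaluate each component's likelihood at the observed value:
  p_I = 0.2059
  p_II = 0.24
Weight by the priors:
  P(Z=I)·p_I = 0.50 × 0.2059 = 0.10295
  P(Z=II)·p_II = 0.50 × 0.24 = 0.12
Normaliser: 0.10295 + 0.12 = 0.22295
P(Population II | x) ≈ 0.5382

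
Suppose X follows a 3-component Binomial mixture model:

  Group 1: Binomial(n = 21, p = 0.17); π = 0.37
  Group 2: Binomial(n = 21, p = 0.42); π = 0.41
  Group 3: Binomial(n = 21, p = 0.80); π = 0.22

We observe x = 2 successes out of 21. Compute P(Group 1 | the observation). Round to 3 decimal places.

0.993

Apply Bayes' rule: the posterior for each component is proportional to its prior times its likelihood at x.
Binomial probabilities:
  p_1 = C(21,2)·0.17^2·0.83^19 = 210·0.0289·0.0290057 = 0.176036
  p_2 = C(21,2)·0.42^2·0.58^19 = 210·0.1764·3.19987e-05 = 0.00118536
  p_3 = C(21,2)·0.80^2·0.20^19 = 210·0.64·5.24288e-14 = 7.04643e-12
Unnormalised posteriors:
  P(Z=1)·p_1 = 0.37 × 0.176036 = 0.0651332
  P(Z=2)·p_2 = 0.41 × 0.00118536 = 0.000485997
  P(Z=3)·p_3 = 0.22 × 7.04643e-12 = 1.55021e-12
Denominator: 0.0651332 + 0.000485997 + 1.55021e-12 = 0.0656192
Responsibility of Group 1: 0.0651332 / 0.0656192 ≈ 0.993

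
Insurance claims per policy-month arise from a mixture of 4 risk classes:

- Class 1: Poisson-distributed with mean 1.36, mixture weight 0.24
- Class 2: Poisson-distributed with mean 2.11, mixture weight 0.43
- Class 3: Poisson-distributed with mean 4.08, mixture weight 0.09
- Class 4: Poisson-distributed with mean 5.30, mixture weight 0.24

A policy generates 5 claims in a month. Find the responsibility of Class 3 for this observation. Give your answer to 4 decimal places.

0.1871

The responsibility of component k is π_k f_k(x) divided by Σ_j π_j f_j(x).
Poisson probabilities:
  L_1 = 0.00995114
  L_2 = 0.0422542
  L_3 = 0.159294
  L_4 = 0.173955
Prior × likelihood for each component:
  π_1·L_1 = 0.24 × 0.00995114 = 0.00238827
  π_2·L_2 = 0.43 × 0.0422542 = 0.0181693
  π_3·L_3 = 0.09 × 0.159294 = 0.0143364
  π_4·L_4 = 0.24 × 0.173955 = 0.0417492
Sum: 0.00238827 + 0.0181693 + 0.0143364 + 0.0417492 = 0.0766432
Responsibility of Class 3: 0.0143364 / 0.0766432 ≈ 0.1871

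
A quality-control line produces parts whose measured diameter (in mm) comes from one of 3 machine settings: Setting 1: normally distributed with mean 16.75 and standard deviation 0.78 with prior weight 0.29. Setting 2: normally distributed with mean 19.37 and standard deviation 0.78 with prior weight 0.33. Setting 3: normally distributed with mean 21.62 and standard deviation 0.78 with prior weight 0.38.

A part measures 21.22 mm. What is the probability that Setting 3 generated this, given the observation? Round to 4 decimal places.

By Bayes' theorem, P(k | x) = π_k f_k(x) / Σ_j π_j f_j(x).
Component likelihoods at x = 21.22 mm:
  p_1 = 3.77857e-08
  p_2 = 0.0307095
  p_3 = 0.448445
Prior × likelihood for each component:
  π_1·p_1 = 0.29 × 3.77857e-08 = 1.09579e-08
  π_2·p_2 = 0.33 × 0.0307095 = 0.0101341
  π_3·p_3 = 0.38 × 0.448445 = 0.170409
Marginal: 1.09579e-08 + 0.0101341 + 0.170409 = 0.180543
P(Setting 3 | 21.22 mm) ≈ 0.9439

0.9439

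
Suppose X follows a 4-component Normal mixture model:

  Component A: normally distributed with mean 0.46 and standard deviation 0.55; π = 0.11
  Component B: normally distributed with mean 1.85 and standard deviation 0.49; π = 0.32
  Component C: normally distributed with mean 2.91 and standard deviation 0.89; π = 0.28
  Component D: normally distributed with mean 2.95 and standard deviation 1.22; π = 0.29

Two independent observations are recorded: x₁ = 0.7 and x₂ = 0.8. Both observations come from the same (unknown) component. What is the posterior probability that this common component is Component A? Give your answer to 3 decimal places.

0.941

Apply Bayes' rule: the posterior for each component is proportional to its prior times its likelihood at x.
Since both observations come from the same component, the likelihood for component k is f_k(x₁)·f_k(x₂).
  p_A = [(1/(0.55·√(2π)))·exp(−(0.7−0.46)²/(2·0.55²)) = 0.725350·exp(-0.09521) = 0.659477] × [0.59919] = 0.395152
  p_B = [(1/(0.49·√(2π)))·exp(−(0.7−1.85)²/(2·0.49²)) = 0.814168·exp(-2.75406) = 0.0518371] × [0.0819614] = 0.00424864
  p_C = [(1/(0.89·√(2π)))·exp(−(0.7−2.91)²/(2·0.89²)) = 0.448250·exp(-3.08301) = 0.0205394] × [0.0269784] = 0.000554119
  p_D = [(1/(1.22·√(2π)))·exp(−(0.7−2.95)²/(2·1.22²)) = 0.327002·exp(-1.70065) = 0.0596989] × [0.0692085] = 0.00413167
Prior × likelihood for each component:
  π_A·p_A = 0.11 × 0.395152 = 0.0434668
  π_B·p_B = 0.32 × 0.00424864 = 0.00135956
  π_C·p_C = 0.28 × 0.000554119 = 0.000155153
  π_D·p_D = 0.29 × 0.00413167 = 0.00119819
Sum: 0.0434668 + 0.00135956 + 0.000155153 + 0.00119819 = 0.0461797
P(Component A | x₁,x₂) ≈ 0.941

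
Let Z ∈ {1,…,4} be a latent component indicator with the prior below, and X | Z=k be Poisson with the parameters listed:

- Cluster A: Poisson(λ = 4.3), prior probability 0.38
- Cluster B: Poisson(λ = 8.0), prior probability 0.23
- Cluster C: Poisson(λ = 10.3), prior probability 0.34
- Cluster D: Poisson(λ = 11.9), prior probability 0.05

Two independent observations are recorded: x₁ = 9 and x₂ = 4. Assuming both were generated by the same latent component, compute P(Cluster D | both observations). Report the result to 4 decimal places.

0.0069

Posterior ∝ prior × likelihood, so P(k | x) ∝ P(Z=k) f_k(x); normalise over all components.
Since both observations come from the same component, the likelihood for component k is f_k(x₁)·f_k(x₂).
  L_A = [e^(−4.3)·4.3^9/9! = 0.0187926] × [0.193284] = 0.00363231
  L_B = [e^(−8.0)·8.0^9/9! = 0.124077] × [0.0572523] = 0.00710369
  L_C = [e^(−10.3)·10.3^9/9! = 0.120931] × [0.0157726] = 0.00190741
  L_D = [e^(−11.9)·11.9^9/9! = 0.0895479] × [0.00567378] = 0.000508075
Prior × likelihood for each component:
  P(Z=A)·L_A = 0.38 × 0.00363231 = 0.00138028
  P(Z=B)·L_B = 0.23 × 0.00710369 = 0.00163385
  P(Z=C)·L_C = 0.34 × 0.00190741 = 0.000648518
  P(Z=D)·L_D = 0.05 × 0.000508075 = 2.54037e-05
Evidence: 0.00138028 + 0.00163385 + 0.000648518 + 2.54037e-05 = 0.00368805
Responsibility of Cluster D: 2.54037e-05 / 0.00368805 ≈ 0.0069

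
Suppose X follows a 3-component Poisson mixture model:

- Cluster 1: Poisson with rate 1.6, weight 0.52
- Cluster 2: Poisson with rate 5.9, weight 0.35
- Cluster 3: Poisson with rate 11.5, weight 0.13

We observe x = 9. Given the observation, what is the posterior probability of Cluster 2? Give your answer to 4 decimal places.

Posterior ∝ prior × likelihood, so P(k | x) ∝ P(Z=k) f_k(x); normalise over all components.
Poisson probabilities:
  p_1 = e^(−1.6)·1.6^9/9! = 3.82336e-05
  p_2 = e^(−5.9)·5.9^9/9! = 0.0653985
  p_3 = e^(−11.5)·11.5^9/9! = 0.0982044
Prior × likelihood for each component:
  P(Z=1)·p_1 = 0.52 × 3.82336e-05 = 1.98815e-05
  P(Z=2)·p_2 = 0.35 × 0.0653985 = 0.0228895
  P(Z=3)·p_3 = 0.13 × 0.0982044 = 0.0127666
Evidence: 1.98815e-05 + 0.0228895 + 0.0127666 = 0.0356759
P(Cluster 2 | x) = 0.0228895 / 0.0356759 ≈ 0.6416

0.6416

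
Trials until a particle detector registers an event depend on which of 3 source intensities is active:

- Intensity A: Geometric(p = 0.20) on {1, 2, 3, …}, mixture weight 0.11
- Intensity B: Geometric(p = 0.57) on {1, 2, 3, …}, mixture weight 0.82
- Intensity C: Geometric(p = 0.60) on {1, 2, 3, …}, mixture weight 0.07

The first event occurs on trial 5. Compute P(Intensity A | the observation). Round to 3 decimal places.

By Bayes' theorem, P(k | x) = P(Z=k) f_k(x) / Σ_j P(Z=j) f_j(x).
Geometric probabilities:
  p_A = 0.20·(1−0.20)^4 = 0.20·0.4096 = 0.08192
  p_B = 0.57·(1−0.57)^4 = 0.57·0.034188 = 0.0194872
  p_C = 0.60·(1−0.60)^4 = 0.60·0.0256 = 0.01536
Weight by the priors:
  P(Z=A)·p_A = 0.11 × 0.08192 = 0.0090112
  P(Z=B)·p_B = 0.82 × 0.0194872 = 0.0159795
  P(Z=C)·p_C = 0.07 × 0.01536 = 0.0010752
Denominator: 0.0090112 + 0.0159795 + 0.0010752 = 0.0260659
P(Intensity A | x) ≈ 0.346

0.346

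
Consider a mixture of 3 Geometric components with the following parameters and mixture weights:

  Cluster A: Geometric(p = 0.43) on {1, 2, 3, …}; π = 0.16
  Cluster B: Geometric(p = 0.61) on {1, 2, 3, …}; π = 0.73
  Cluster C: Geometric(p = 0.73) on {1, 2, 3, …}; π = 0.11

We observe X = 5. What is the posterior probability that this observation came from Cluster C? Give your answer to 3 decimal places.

By Bayes' theorem, P(k | x) = π_k f_k(x) / Σ_j π_j f_j(x).
Geometric probabilities:
  L_A = 0.0453908
  L_B = 0.014112
  L_C = 0.00387952
Multiply by the mixture weights:
  π_A·L_A = 0.16 × 0.0453908 = 0.00726253
  π_B·L_B = 0.73 × 0.014112 = 0.0103018
  π_C·L_C = 0.11 × 0.00387952 = 0.000426747
Evidence: 0.00726253 + 0.0103018 + 0.000426747 = 0.017991
Responsibility of Cluster C: 0.000426747 / 0.017991 ≈ 0.024

0.024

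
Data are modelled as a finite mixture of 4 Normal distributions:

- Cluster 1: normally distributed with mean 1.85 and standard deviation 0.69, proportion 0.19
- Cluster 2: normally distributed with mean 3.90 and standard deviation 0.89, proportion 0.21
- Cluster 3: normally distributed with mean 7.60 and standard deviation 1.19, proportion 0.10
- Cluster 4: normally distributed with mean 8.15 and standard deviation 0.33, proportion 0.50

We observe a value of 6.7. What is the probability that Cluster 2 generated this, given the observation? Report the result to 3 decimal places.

Apply Bayes' rule: the posterior for each component is proportional to its prior times its likelihood at x.
Component likelihoods at x = 6.7:
  p_1 = 1.0803e-11
  p_2 = 0.00317873
  p_3 = 0.251858
  p_4 = 7.76245e-05
Unnormalised posteriors:
  π_1·p_1 = 0.19 × 1.0803e-11 = 2.05258e-12
  π_2·p_2 = 0.21 × 0.00317873 = 0.000667532
  π_3·p_3 = 0.10 × 0.251858 = 0.0251858
  π_4·p_4 = 0.50 × 7.76245e-05 = 3.88122e-05
Normaliser: 2.05258e-12 + 0.000667532 + 0.0251858 + 3.88122e-05 = 0.0258922
P(Cluster 2 | x) = 0.000667532 / 0.0258922 ≈ 0.026

0.026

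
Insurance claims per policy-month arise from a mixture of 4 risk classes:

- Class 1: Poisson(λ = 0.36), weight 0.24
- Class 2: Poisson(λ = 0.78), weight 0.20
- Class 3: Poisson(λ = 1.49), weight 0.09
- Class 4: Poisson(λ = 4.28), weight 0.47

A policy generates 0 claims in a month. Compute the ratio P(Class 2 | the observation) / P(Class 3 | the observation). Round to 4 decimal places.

Posterior odds = (P(Z=i) f_i(x)) / (P(Z=j) f_j(x)); the normalising sum cancels.
Evaluate each component's likelihood at the observed value:
  p_1 = e^(−0.36)·0.36^0/0! = 0.697676
  p_2 = e^(−0.78)·0.78^0/0! = 0.458406
  p_3 = e^(−1.49)·1.49^0/0! = 0.225373
  p_4 = e^(−4.28)·4.28^0/0! = 0.0138427
Posterior odds = (P(Z=2)·p_2) / (P(Z=3)·p_3) = (0.20·0.458406) / (0.09·0.225373) = 0.0916812 / 0.0202835 ≈ 4.5200

4.5200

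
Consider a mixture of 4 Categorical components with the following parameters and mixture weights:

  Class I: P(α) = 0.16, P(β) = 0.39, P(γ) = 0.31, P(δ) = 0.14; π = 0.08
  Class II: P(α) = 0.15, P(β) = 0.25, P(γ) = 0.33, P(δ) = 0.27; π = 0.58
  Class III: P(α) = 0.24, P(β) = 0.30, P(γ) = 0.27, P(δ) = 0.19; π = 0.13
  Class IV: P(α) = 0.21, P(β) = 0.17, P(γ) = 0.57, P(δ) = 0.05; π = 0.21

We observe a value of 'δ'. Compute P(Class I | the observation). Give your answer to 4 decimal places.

The responsibility of component k is w_k f_k(x) divided by Σ_j w_j f_j(x).
Evaluate each component's likelihood at the observed value:
  p_I = 0.14
  p_II = 0.27
  p_III = 0.19
  p_IV = 0.05
Weight by the priors:
  w_I·p_I = 0.08 × 0.14 = 0.0112
  w_II·p_II = 0.58 × 0.27 = 0.1566
  w_III·p_III = 0.13 × 0.19 = 0.0247
  w_IV·p_IV = 0.21 × 0.05 = 0.0105
Marginal: 0.0112 + 0.1566 + 0.0247 + 0.0105 = 0.203
So the posterior for Class I is 0.0112 / 0.203 ≈ 0.0552.

0.0552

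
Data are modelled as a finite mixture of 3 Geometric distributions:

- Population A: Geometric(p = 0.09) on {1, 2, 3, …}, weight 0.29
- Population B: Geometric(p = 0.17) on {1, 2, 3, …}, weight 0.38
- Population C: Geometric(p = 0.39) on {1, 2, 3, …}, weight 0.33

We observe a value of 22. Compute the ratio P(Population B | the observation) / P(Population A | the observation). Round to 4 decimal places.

0.3584

Posterior odds = (π_i f_i(x)) / (π_j f_j(x)); the normalising sum cancels.
Evaluate each component's likelihood at the observed value:
  L_A = 0.0124197
  L_B = 0.00339695
  L_C = 1.21057e-05
0.00129084 / 0.00360172 ≈ 0.3584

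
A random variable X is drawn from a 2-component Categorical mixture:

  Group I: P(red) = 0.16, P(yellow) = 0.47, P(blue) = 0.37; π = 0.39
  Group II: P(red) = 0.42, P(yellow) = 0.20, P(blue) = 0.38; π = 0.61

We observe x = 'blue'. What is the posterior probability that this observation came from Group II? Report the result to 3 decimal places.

Posterior ∝ prior × likelihood, so P(k | x) ∝ P(Z=k) f_k(x); normalise over all components.
Evaluate each component's likelihood at the observed value:
  L_I = 0.37
  L_II = 0.38
Weight by the priors:
  P(Z=I)·L_I = 0.39 × 0.37 = 0.1443
  P(Z=II)·L_II = 0.61 × 0.38 = 0.2318
Marginal: 0.1443 + 0.2318 = 0.3761
P(Group II | data) ≈ 0.616

0.616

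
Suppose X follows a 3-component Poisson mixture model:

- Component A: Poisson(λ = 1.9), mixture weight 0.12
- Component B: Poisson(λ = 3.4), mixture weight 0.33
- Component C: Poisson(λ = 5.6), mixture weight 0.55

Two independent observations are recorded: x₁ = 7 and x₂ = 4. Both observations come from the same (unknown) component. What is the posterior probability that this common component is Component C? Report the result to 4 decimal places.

The responsibility of component k is π_k f_k(x) divided by Σ_j π_j f_j(x).
Since both observations come from the same component, the likelihood for component k is f_k(x₁)·f_k(x₂).
  f_A = [0.00265268] × [0.0812164] = 0.000215441
  f_B = [0.0347793] × [0.185825] = 0.00646285
  f_C = [0.126717] × [0.151528] = 0.0192012
Prior × likelihood for each component:
  π_A·f_A = 0.12 × 0.000215441 = 2.58529e-05
  π_B·f_B = 0.33 × 0.00646285 = 0.00213274
  π_C·f_C = 0.55 × 0.0192012 = 0.0105607
Denominator: 2.58529e-05 + 0.00213274 + 0.0105607 = 0.0127193
P(Component C | x₁,x₂) = 0.0105607 / 0.0127193 ≈ 0.8303

0.8303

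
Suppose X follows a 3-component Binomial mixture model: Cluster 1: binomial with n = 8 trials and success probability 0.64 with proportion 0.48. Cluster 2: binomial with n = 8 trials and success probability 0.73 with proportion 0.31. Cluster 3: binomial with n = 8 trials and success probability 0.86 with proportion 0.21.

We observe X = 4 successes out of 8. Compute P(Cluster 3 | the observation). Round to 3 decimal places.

Posterior ∝ prior × likelihood, so P(k | x) ∝ π_k f_k(x); normalise over all components.
Binomial probabilities:
  p_1 = 0.197255
  p_2 = 0.105644
  p_3 = 0.0147097
Prior × likelihood for each component:
  π_1·p_1 = 0.48 × 0.197255 = 0.0946824
  π_2·p_2 = 0.31 × 0.105644 = 0.0327496
  π_3·p_3 = 0.21 × 0.0147097 = 0.00308904
Marginal: 0.0946824 + 0.0327496 + 0.00308904 = 0.130521
P(Cluster 3 | the observation) ≈ 0.024

0.024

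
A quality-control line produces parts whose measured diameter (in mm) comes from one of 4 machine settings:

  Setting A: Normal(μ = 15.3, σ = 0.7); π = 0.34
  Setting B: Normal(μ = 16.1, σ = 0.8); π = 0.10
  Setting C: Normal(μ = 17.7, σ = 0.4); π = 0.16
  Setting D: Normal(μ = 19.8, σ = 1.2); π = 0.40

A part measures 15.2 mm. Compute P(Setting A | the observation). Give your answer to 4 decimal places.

0.8783

The responsibility of component k is P(Z=k) f_k(x) divided by Σ_j P(Z=j) f_j(x).
Component likelihoods at x = 15.2 mm:
  p_A = (1/(0.7·√(2π)))·exp(−(15.2−15.3)²/(2·0.7²)) = 0.569918·exp(-0.01020) = 0.564132
  p_B = (1/(0.8·√(2π)))·exp(−(15.2−16.1)²/(2·0.8²)) = 0.498678·exp(-0.63281) = 0.264846
  p_C = (1/(0.4·√(2π)))·exp(−(15.2−17.7)²/(2·0.4²)) = 0.997356·exp(-19.53125) = 3.285e-09
  p_D = (1/(1.2·√(2π)))·exp(−(15.2−19.8)²/(2·1.2²)) = 0.332452·exp(-7.34722) = 0.000214225
Prior × likelihood for each component:
  P(Z=A)·p_A = 0.34 × 0.564132 = 0.191805
  P(Z=B)·p_B = 0.10 × 0.264846 = 0.0264846
  P(Z=C)·p_C = 0.16 × 3.285e-09 = 5.25601e-10
  P(Z=D)·p_D = 0.40 × 0.000214225 = 8.56901e-05
Normaliser: 0.191805 + 0.0264846 + 5.25601e-10 + 8.56901e-05 = 0.218375
So the posterior for Setting A is 0.191805 / 0.218375 ≈ 0.8783.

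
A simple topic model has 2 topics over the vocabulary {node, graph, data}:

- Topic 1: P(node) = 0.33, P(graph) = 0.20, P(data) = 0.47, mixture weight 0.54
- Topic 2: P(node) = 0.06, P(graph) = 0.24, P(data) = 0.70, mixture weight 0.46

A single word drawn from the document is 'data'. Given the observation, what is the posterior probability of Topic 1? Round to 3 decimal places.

0.441

Posterior ∝ prior × likelihood, so P(k | x) ∝ w_k f_k(x); normalise over all components.
Categorical probabilities:
  f_1 = P(data | comp) = 0.47
  f_2 = P(data | comp) = 0.70
Multiply by the mixture weights:
  w_1·f_1 = 0.54 × 0.47 = 0.2538
  w_2·f_2 = 0.46 × 0.7 = 0.322
Evidence: 0.2538 + 0.322 = 0.5758
Responsibility of Topic 1: 0.2538 / 0.5758 ≈ 0.441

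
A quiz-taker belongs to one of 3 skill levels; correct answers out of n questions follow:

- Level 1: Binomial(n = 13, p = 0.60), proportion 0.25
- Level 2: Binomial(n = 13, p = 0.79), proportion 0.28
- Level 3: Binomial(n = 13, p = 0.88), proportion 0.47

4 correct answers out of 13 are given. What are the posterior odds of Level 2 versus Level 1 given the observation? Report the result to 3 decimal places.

Only the two components matter; the odds are (π_i f_i(x)) / (π_j f_j(x)).
Component likelihoods at x = 4 correct answers out of 13:
  L_1 = 0.0242913
  L_2 = 0.000221201
  L_3 = 2.21242e-06
Posterior odds = (π_2·L_2) / (π_1·L_1) = (0.28·0.000221201) / (0.25·0.0242913) = 6.19364e-05 / 0.00607283 ≈ 0.010

0.010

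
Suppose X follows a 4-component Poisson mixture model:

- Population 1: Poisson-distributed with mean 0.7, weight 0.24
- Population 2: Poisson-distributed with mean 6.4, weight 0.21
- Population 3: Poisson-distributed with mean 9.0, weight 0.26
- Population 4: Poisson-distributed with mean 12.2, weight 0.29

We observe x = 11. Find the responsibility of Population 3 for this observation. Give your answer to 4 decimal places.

Apply Bayes' rule: the posterior for each component is proportional to its prior times its likelihood at x.
Poisson probabilities:
  f_1 = 2.4599e-10
  f_2 = 0.0307142
  f_3 = 0.0970201
  f_4 = 0.112308
Multiply by the mixture weights:
  π_1·f_1 = 0.24 × 2.4599e-10 = 5.90375e-11
  π_2·f_2 = 0.21 × 0.0307142 = 0.00644998
  π_3·f_3 = 0.26 × 0.0970201 = 0.0252252
  π_4·f_4 = 0.29 × 0.112308 = 0.0325692
Evidence: 5.90375e-11 + 0.00644998 + 0.0252252 + 0.0325692 = 0.0642444
P(Population 3 | the observation) = 0.0252252 / 0.0642444 ≈ 0.3926

0.3926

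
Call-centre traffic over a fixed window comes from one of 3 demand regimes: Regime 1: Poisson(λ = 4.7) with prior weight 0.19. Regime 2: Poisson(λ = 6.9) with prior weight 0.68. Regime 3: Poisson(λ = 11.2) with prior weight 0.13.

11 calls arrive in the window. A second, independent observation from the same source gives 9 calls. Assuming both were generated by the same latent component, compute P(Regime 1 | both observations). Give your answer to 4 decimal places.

The responsibility of component k is π_k f_k(x) divided by Σ_j π_j f_j(x).
Since both observations come from the same component, the likelihood for component k is f_k(x₁)·f_k(x₂).
  p_1 = [0.00563296] × [0.02805] = 0.000158005
  p_2 = [0.042614] × [0.0984571] = 0.00419565
  p_3 = [0.119164] × [0.104496] = 0.0124522
Unnormalised posteriors:
  π_1·p_1 = 0.19 × 0.000158005 = 3.00209e-05
  π_2·p_2 = 0.68 × 0.00419565 = 0.00285304
  π_3·p_3 = 0.13 × 0.0124522 = 0.00161878
Normaliser: 3.00209e-05 + 0.00285304 + 0.00161878 = 0.00450185
P(Regime 1 | x₁, x₂) = 3.00209e-05 / 0.00450185 ≈ 0.0067

0.0067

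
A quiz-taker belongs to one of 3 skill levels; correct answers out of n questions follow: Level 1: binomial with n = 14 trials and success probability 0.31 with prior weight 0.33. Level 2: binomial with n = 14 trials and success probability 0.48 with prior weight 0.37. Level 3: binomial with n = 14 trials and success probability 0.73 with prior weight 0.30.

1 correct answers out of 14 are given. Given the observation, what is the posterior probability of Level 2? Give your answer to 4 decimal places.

0.0421

P(component k | x) = π_k·f_k(x) / marginal(x), where marginal(x) = Σ_j π_j·f_j(x).
Evaluate each component's likelihood at the observed value:
  p_1 = C(14,1)·0.31^1·0.69^13 = 14·0.31·0.00803597 = 0.0348761
  p_2 = C(14,1)·0.48^1·0.52^13 = 14·0.48·0.000203256 = 0.00136588
  p_3 = C(14,1)·0.73^1·0.27^13 = 14·0.73·4.05256e-08 = 4.14171e-07
Multiply by the mixture weights:
  π_1·p_1 = 0.33 × 0.0348761 = 0.0115091
  π_2·p_2 = 0.37 × 0.00136588 = 0.000505376
  π_3·p_3 = 0.30 × 4.14171e-07 = 1.24251e-07
Denominator: 0.0115091 + 0.000505376 + 1.24251e-07 = 0.0120146
So the posterior for Level 2 is 0.000505376 / 0.0120146 ≈ 0.0421.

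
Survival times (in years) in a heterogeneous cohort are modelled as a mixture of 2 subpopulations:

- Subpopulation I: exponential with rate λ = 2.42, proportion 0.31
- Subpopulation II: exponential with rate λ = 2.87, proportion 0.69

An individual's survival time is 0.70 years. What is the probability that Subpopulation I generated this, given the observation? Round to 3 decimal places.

P(component k | x) = P(Z=k)·f_k(x) / marginal(x), where marginal(x) = Σ_j P(Z=j)·f_j(x).
Exponential densities:
  f_I = 0.444755
  f_II = 0.384932
Multiply by the mixture weights:
  P(Z=I)·f_I = 0.31 × 0.444755 = 0.137874
  P(Z=II)·f_II = 0.69 × 0.384932 = 0.265603
Evidence: 0.137874 + 0.265603 = 0.403477
P(Subpopulation I | x) ≈ 0.342

0.342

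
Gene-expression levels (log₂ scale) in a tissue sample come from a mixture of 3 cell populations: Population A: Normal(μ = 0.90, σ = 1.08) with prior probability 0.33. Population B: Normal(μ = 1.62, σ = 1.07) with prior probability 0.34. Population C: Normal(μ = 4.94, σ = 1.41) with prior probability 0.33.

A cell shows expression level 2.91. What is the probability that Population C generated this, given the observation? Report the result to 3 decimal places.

Posterior ∝ prior × likelihood, so P(k | x) ∝ π_k f_k(x); normalise over all components.
Normal densities:
  f_A = 0.0653651
  f_B = 0.180262
  f_C = 0.100367
Unnormalised posteriors:
  π_A·f_A = 0.33 × 0.0653651 = 0.0215705
  π_B·f_B = 0.34 × 0.180262 = 0.0612892
  π_C·f_C = 0.33 × 0.100367 = 0.0331212
Normaliser: 0.0215705 + 0.0612892 + 0.0331212 = 0.115981
So the posterior for Population C is 0.0331212 / 0.115981 ≈ 0.286.

0.286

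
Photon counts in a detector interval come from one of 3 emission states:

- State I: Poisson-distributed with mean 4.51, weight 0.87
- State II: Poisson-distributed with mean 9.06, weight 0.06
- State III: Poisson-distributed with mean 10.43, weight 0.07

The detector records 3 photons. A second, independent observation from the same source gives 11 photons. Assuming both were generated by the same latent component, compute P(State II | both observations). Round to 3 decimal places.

0.111

P(component k | x) = π_k·f_k(x) / marginal(x), where marginal(x) = Σ_j π_j·f_j(x).
Since both observations come from the same component, the likelihood for component k is f_k(x₁)·f_k(x₂).
  f_I = [e^(−4.51)·4.51^3/3! = 0.168155] × [0.00432631] = 0.000727492
  f_II = [e^(−9.06)·9.06^3/3! = 0.0144054] × [0.0982984] = 0.00141603
  f_III = [e^(−10.43)·10.43^3/3! = 0.00558483] × [0.117566] = 0.000656584
Multiply by the mixture weights:
  π_I·f_I = 0.87 × 0.000727492 = 0.000632918
  π_II·f_II = 0.06 × 0.00141603 = 8.49617e-05
  π_III·f_III = 0.07 × 0.000656584 = 4.59609e-05
Evidence: 0.000632918 + 8.49617e-05 + 4.59609e-05 = 0.000763841
P(State II | x) = 8.49617e-05 / 0.000763841 ≈ 0.111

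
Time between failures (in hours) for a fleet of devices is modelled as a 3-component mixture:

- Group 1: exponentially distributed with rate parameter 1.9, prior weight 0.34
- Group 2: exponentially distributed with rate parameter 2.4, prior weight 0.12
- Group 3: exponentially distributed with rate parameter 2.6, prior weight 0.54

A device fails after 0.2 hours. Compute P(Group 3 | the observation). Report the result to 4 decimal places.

Apply Bayes' rule: the posterior for each component is proportional to its prior times its likelihood at x.
Exponential densities:
  p_1 = 1.29934
  p_2 = 1.48508
  p_3 = 1.54575
Unnormalised posteriors:
  π_1·p_1 = 0.34 × 1.29934 = 0.441774
  π_2·p_2 = 0.12 × 1.48508 = 0.17821
  π_3·p_3 = 0.54 × 1.54575 = 0.834707
Denominator: 0.441774 + 0.17821 + 0.834707 = 1.45469
P(Group 3 | the observation) ≈ 0.5738

0.5738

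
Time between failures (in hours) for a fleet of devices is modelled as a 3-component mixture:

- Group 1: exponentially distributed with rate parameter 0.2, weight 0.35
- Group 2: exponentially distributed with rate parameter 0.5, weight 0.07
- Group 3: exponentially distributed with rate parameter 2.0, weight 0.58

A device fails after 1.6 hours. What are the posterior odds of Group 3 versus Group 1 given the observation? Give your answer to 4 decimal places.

The posterior odds equal the prior odds times the likelihood ratio: (P(Z=i)/P(Z=j))·(f_i(x)/f_j(x)).
Evaluate each component's likelihood at the observed value:
  p_1 = 0.2·e^(−0.2·1.6) = 0.2·e^(−0.3200) = 0.14523
  p_2 = 0.5·e^(−0.5·1.6) = 0.5·e^(−0.8000) = 0.224664
  p_3 = 2.0·e^(−2.0·1.6) = 2.0·e^(−3.2000) = 0.0815244
Odds = (0.58/0.35) × (0.0815244/0.14523) = 1.65714 × 0.561348 ≈ 0.9302

0.9302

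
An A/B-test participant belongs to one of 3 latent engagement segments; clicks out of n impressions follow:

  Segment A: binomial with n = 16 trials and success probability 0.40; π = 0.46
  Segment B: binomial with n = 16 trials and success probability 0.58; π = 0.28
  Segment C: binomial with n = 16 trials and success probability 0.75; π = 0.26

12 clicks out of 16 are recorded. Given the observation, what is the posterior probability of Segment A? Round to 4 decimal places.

Posterior ∝ prior × likelihood, so P(k | x) ∝ π_k f_k(x); normalise over all components.
Evaluate each component's likelihood at the observed value:
  f_A = C(16,12)·0.40^12·0.60^4 = 1820·1.67772e-05·0.1296 = 0.00395728
  f_B = C(16,12)·0.58^12·0.42^4 = 1820·0.00144923·0.031117 = 0.0820738
  f_C = C(16,12)·0.75^12·0.25^4 = 1820·0.0316764·0.00390625 = 0.225199
Multiply by the mixture weights:
  π_A·f_A = 0.46 × 0.00395728 = 0.00182035
  π_B·f_B = 0.28 × 0.0820738 = 0.0229807
  π_C·f_C = 0.26 × 0.225199 = 0.0585518
Denominator: 0.00182035 + 0.0229807 + 0.0585518 = 0.0833528
P(Segment A | the observation) = 0.00182035 / 0.0833528 ≈ 0.0218

0.0218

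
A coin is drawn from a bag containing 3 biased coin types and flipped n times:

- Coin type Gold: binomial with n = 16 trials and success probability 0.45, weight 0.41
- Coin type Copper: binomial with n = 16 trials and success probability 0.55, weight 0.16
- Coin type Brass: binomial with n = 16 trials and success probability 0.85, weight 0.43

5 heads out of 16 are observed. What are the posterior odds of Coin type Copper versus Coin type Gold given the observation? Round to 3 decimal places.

0.117

Only the two components matter; the odds are (π_i f_i(x)) / (π_j f_j(x)).
Component likelihoods at x = 5 heads out of 16:
  f_Gold = C(16,5)·0.45^5·0.55^11 = 4368·0.0184528·0.00139312 = 0.112288
  f_Copper = C(16,5)·0.55^5·0.45^11 = 4368·0.0503284·0.000153228 = 0.0336848
  f_Brass = C(16,5)·0.85^5·0.15^11 = 4368·0.443705·8.64976e-10 = 1.67641e-06
Odds = (0.16/0.41) × (0.0336848/0.112288) = 0.390244 × 0.299985 ≈ 0.117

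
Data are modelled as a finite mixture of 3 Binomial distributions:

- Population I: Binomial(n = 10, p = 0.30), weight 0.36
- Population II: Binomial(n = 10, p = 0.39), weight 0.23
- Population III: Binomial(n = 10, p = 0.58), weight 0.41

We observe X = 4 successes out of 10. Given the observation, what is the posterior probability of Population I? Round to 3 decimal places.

0.393

The responsibility of component k is w_k f_k(x) divided by Σ_j w_j f_j(x).
Component likelihoods at x = 4 successes out of 10:
  p_I = 0.200121
  p_II = 0.250298
  p_III = 0.130445
Unnormalised posteriors:
  w_I·p_I = 0.36 × 0.200121 = 0.0720435
  w_II·p_II = 0.23 × 0.250298 = 0.0575685
  w_III·p_III = 0.41 × 0.130445 = 0.0534824
Denominator: 0.0720435 + 0.0575685 + 0.0534824 = 0.183094
P(Population I | data) ≈ 0.393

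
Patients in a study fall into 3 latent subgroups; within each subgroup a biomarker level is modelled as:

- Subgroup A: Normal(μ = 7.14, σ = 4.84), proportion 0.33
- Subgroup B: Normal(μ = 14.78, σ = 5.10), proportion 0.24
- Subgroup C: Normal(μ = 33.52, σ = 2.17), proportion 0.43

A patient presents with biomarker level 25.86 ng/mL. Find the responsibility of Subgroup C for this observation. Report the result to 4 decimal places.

0.0801

Apply Bayes' rule: the posterior for each component is proportional to its prior times its likelihood at x.
Normal densities:
  L_A = (1/(4.84·√(2π)))·exp(−(25.86−7.14)²/(2·4.84²)) = 0.082426·exp(-7.47982) = 4.6518e-05
  L_B = (1/(5.10·√(2π)))·exp(−(25.86−14.78)²/(2·5.10²)) = 0.078224·exp(-2.35998) = 0.00738604
  L_C = (1/(2.17·√(2π)))·exp(−(25.86−33.52)²/(2·2.17²)) = 0.183844·exp(-6.23029) = 0.000361969
Weight by the priors:
  π_A·L_A = 0.33 × 4.6518e-05 = 1.5351e-05
  π_B·L_B = 0.24 × 0.00738604 = 0.00177265
  π_C·L_C = 0.43 × 0.000361969 = 0.000155647
Marginal: 1.5351e-05 + 0.00177265 + 0.000155647 = 0.00194365
So the posterior for Subgroup C is 0.000155647 / 0.00194365 ≈ 0.0801.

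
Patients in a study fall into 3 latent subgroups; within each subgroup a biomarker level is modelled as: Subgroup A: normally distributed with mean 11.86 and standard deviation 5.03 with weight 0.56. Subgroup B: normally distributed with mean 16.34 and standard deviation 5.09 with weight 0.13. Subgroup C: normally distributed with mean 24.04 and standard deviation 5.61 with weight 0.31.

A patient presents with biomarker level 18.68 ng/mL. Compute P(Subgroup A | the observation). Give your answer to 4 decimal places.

P(component k | x) = π_k·f_k(x) / marginal(x), where marginal(x) = Σ_j π_j·f_j(x).
Evaluate each component's likelihood at the observed value:
  p_A = (1/(5.03·√(2π)))·exp(−(18.68−11.86)²/(2·5.03²)) = 0.079313·exp(-0.91918) = 0.0316334
  p_B = (1/(5.09·√(2π)))·exp(−(18.68−16.34)²/(2·5.09²)) = 0.078378·exp(-0.10567) = 0.0705178
  p_C = (1/(5.61·√(2π)))·exp(−(18.68−24.04)²/(2·5.61²)) = 0.071113·exp(-0.45643) = 0.0450529
Multiply by the mixture weights:
  π_A·p_A = 0.56 × 0.0316334 = 0.0177147
  π_B·p_B = 0.13 × 0.0705178 = 0.00916732
  π_C·p_C = 0.31 × 0.0450529 = 0.0139664
Normaliser: 0.0177147 + 0.00916732 + 0.0139664 = 0.0408484
P(Subgroup A | x) ≈ 0.4337

0.4337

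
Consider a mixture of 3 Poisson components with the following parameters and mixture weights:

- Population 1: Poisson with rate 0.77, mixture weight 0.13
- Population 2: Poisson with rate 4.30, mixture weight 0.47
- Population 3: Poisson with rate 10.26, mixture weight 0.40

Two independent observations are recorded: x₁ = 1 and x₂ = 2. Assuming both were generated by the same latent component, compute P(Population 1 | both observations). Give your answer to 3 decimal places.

0.649

P(component k | x) = π_k·f_k(x) / marginal(x), where marginal(x) = Σ_j π_j·f_j(x).
Since both observations come from the same component, the likelihood for component k is f_k(x₁)·f_k(x₂).
  L_1 = [0.35652] × [0.13726] = 0.048936
  L_2 = [0.0583448] × [0.125441] = 0.00731885
  L_3 = [0.000359158] × [0.00184248] = 6.61743e-07
Multiply by the mixture weights:
  π_1·L_1 = 0.13 × 0.048936 = 0.00636168
  π_2·L_2 = 0.47 × 0.00731885 = 0.00343986
  π_3·L_3 = 0.40 × 6.61743e-07 = 2.64697e-07
Normaliser: 0.00636168 + 0.00343986 + 2.64697e-07 = 0.00980181
P(Population 1 | data) ≈ 0.649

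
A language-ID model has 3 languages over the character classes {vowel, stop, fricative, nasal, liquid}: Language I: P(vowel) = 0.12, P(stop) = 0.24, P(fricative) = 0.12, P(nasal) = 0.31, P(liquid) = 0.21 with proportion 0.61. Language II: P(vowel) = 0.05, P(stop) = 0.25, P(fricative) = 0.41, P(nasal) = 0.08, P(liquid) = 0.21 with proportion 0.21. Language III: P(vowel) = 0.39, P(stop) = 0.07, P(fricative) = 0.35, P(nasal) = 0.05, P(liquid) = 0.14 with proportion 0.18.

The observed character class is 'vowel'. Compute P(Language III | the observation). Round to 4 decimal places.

0.4561

The responsibility of component k is π_k f_k(x) divided by Σ_j π_j f_j(x).
Evaluate each component's likelihood at the observed value:
  L_I = P(vowel | comp) = 0.12
  L_II = P(vowel | comp) = 0.05
  L_III = P(vowel | comp) = 0.39
Multiply by the mixture weights:
  π_I·L_I = 0.61 × 0.12 = 0.0732
  π_II·L_II = 0.21 × 0.05 = 0.0105
  π_III·L_III = 0.18 × 0.39 = 0.0702
Sum: 0.0732 + 0.0105 + 0.0702 = 0.1539
Responsibility of Language III: 0.0702 / 0.1539 ≈ 0.4561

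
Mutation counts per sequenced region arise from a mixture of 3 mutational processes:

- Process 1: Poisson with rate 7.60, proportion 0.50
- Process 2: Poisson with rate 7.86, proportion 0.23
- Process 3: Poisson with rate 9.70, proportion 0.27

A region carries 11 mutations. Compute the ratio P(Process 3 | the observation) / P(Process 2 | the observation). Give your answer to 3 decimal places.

1.885

The posterior odds equal the prior odds times the likelihood ratio: (π_i/π_j)·(f_i(x)/f_j(x)).
Evaluate each component's likelihood at the observed value:
  p_1 = e^(−7.60)·7.60^11/11! = 0.061257
  p_2 = e^(−7.86)·7.86^11/11! = 0.0683813
  p_3 = e^(−9.70)·9.70^11/11! = 0.109819
Odds = (0.27/0.23) × (0.109819/0.0683813) = 1.17391 × 1.60598 ≈ 1.885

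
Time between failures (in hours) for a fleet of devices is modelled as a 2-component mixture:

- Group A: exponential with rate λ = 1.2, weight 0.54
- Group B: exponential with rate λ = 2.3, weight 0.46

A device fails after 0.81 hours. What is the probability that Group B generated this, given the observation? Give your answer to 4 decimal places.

0.4011

By Bayes' theorem, P(k | x) = π_k f_k(x) / Σ_j π_j f_j(x).
Evaluate each component's likelihood at the observed value:
  f_A = 1.2·e^(−1.2·0.81) = 1.2·e^(−0.9720) = 0.453991
  f_B = 2.3·e^(−2.3·0.81) = 2.3·e^(−1.8630) = 0.356975
Prior × likelihood for each component:
  π_A·f_A = 0.54 × 0.453991 = 0.245155
  π_B·f_B = 0.46 × 0.356975 = 0.164208
Denominator: 0.245155 + 0.164208 = 0.409363
P(Group B | x) ≈ 0.4011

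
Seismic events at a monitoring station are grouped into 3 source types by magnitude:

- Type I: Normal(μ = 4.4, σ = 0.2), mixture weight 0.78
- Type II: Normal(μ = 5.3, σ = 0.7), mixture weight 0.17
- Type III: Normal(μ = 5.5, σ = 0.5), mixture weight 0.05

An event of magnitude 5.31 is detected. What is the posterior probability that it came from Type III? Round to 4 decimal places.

0.2769

P(component k | x) = P(Z=k)·f_k(x) / marginal(x), where marginal(x) = Σ_j P(Z=j)·f_j(x).
Evaluate each component's likelihood at the observed value:
  L_I = 6.37367e-05
  L_II = 0.569859
  L_III = 0.742308
Weight by the priors:
  P(Z=I)·L_I = 0.78 × 6.37367e-05 = 4.97146e-05
  P(Z=II)·L_II = 0.17 × 0.569859 = 0.0968761
  P(Z=III)·L_III = 0.05 × 0.742308 = 0.0371154
Normaliser: 4.97146e-05 + 0.0968761 + 0.0371154 = 0.134041
P(Type III | x) = 0.0371154 / 0.134041 ≈ 0.2769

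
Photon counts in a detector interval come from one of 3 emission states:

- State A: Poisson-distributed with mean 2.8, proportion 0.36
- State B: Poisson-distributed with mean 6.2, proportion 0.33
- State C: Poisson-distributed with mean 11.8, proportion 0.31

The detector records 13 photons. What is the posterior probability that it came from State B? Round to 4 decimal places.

Apply Bayes' rule: the posterior for each component is proportional to its prior times its likelihood at x.
Component likelihoods at x = 13 photons:
  f_A = 6.34965e-06
  f_B = 0.00651907
  f_C = 0.103636
Multiply by the mixture weights:
  π_A·f_A = 0.36 × 6.34965e-06 = 2.28587e-06
  π_B·f_B = 0.33 × 0.00651907 = 0.00215129
  π_C·f_C = 0.31 × 0.103636 = 0.0321272
Evidence: 2.28587e-06 + 0.00215129 + 0.0321272 = 0.0342808
P(State B | the observation) ≈ 0.0628

0.0628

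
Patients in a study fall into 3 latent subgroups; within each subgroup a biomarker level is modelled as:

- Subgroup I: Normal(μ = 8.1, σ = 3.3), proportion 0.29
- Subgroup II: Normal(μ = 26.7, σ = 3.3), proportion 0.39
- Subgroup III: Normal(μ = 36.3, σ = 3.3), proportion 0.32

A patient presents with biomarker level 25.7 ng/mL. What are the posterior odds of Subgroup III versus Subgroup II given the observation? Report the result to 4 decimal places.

Only the two components matter; the odds are (w_i f_i(x)) / (w_j f_j(x)).
Component likelihoods at x = 25.7 ng/mL:
  f_I = 8.0494e-08
  f_II = 0.115467
  f_III = 0.000694914
Posterior odds = (w_III·f_III) / (w_II·f_II) = (0.32·0.000694914) / (0.39·0.115467) = 0.000222373 / 0.0450319 ≈ 0.0049

0.0049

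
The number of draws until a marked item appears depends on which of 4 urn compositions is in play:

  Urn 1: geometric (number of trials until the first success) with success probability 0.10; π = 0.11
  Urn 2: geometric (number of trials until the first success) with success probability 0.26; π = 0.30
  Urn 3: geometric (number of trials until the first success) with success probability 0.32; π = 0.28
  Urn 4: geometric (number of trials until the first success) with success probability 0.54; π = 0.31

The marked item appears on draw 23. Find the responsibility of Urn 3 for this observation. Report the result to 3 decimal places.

By Bayes' theorem, P(k | x) = π_k f_k(x) / Σ_j π_j f_j(x).
Evaluate each component's likelihood at the observed value:
  f_1 = 0.00984771
  f_2 = 0.0003452
  f_3 = 6.6122e-05
  f_4 = 2.0562e-08
Unnormalised posteriors:
  π_1·f_1 = 0.11 × 0.00984771 = 0.00108325
  π_2·f_2 = 0.30 × 0.0003452 = 0.00010356
  π_3·f_3 = 0.28 × 6.6122e-05 = 1.85142e-05
  π_4·f_4 = 0.31 × 2.0562e-08 = 6.37423e-09
Evidence: 0.00108325 + 0.00010356 + 1.85142e-05 + 6.37423e-09 = 0.00120533
P(Urn 3 | 23) = 1.85142e-05 / 0.00120533 ≈ 0.015

0.015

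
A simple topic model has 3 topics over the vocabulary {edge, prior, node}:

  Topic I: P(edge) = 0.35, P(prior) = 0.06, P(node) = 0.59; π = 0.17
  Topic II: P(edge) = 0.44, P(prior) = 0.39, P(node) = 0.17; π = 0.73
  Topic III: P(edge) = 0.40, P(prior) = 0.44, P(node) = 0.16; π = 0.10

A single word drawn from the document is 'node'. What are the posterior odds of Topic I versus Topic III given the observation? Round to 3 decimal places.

Since P(k|x) ∝ π_k f_k(x), the posterior odds are π_i f_i(x) / (π_j f_j(x)).
Component likelihoods at x = 'node':
  p_I = P(node | comp) = 0.59
  p_II = P(node | comp) = 0.17
  p_III = P(node | comp) = 0.16
Odds = (0.17/0.10) × (0.59/0.16) = 1.7 × 3.6875 ≈ 6.269

6.269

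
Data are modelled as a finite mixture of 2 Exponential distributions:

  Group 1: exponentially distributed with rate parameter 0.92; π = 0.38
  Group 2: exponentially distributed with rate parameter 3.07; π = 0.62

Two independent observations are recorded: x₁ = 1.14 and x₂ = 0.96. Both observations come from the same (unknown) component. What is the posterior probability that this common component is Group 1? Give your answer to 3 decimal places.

By Bayes' theorem, P(k | x) = P(Z=k) f_k(x) / Σ_j P(Z=j) f_j(x).
Since both observations come from the same component, the likelihood for component k is f_k(x₁)·f_k(x₂).
  f_1 = [0.322329] × [0.380381] = 0.122608
  f_2 = [0.0927245] × [0.161133] = 0.014941
Prior × likelihood for each component:
  P(Z=1)·f_1 = 0.38 × 0.122608 = 0.046591
  P(Z=2)·f_2 = 0.62 × 0.014941 = 0.00926343
Evidence: 0.046591 + 0.00926343 = 0.0558545
P(Group 1 | x₁, x₂) ≈ 0.834

0.834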